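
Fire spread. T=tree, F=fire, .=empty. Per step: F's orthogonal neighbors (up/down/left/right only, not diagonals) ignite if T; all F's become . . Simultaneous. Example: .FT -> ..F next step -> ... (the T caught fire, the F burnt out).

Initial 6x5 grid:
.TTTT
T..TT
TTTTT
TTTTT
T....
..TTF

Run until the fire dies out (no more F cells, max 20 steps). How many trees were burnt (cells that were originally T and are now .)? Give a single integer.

Answer: 2

Derivation:
Step 1: +1 fires, +1 burnt (F count now 1)
Step 2: +1 fires, +1 burnt (F count now 1)
Step 3: +0 fires, +1 burnt (F count now 0)
Fire out after step 3
Initially T: 20, now '.': 12
Total burnt (originally-T cells now '.'): 2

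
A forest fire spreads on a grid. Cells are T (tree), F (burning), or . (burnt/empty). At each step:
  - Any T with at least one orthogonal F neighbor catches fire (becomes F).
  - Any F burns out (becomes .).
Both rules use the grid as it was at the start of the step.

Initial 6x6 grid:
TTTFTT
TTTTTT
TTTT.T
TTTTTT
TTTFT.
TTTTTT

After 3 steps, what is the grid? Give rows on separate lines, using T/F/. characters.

Step 1: 7 trees catch fire, 2 burn out
  TTF.FT
  TTTFTT
  TTTT.T
  TTTFTT
  TTF.F.
  TTTFTT
Step 2: 10 trees catch fire, 7 burn out
  TF...F
  TTF.FT
  TTTF.T
  TTF.FT
  TF....
  TTF.FT
Step 3: 9 trees catch fire, 10 burn out
  F.....
  TF...F
  TTF..T
  TF...F
  F.....
  TF...F

F.....
TF...F
TTF..T
TF...F
F.....
TF...F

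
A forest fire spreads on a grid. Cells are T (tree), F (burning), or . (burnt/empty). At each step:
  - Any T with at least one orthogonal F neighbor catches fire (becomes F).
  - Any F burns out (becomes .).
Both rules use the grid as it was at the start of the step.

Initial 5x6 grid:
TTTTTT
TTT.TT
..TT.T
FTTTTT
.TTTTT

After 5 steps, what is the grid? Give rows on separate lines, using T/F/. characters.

Step 1: 1 trees catch fire, 1 burn out
  TTTTTT
  TTT.TT
  ..TT.T
  .FTTTT
  .TTTTT
Step 2: 2 trees catch fire, 1 burn out
  TTTTTT
  TTT.TT
  ..TT.T
  ..FTTT
  .FTTTT
Step 3: 3 trees catch fire, 2 burn out
  TTTTTT
  TTT.TT
  ..FT.T
  ...FTT
  ..FTTT
Step 4: 4 trees catch fire, 3 burn out
  TTTTTT
  TTF.TT
  ...F.T
  ....FT
  ...FTT
Step 5: 4 trees catch fire, 4 burn out
  TTFTTT
  TF..TT
  .....T
  .....F
  ....FT

TTFTTT
TF..TT
.....T
.....F
....FT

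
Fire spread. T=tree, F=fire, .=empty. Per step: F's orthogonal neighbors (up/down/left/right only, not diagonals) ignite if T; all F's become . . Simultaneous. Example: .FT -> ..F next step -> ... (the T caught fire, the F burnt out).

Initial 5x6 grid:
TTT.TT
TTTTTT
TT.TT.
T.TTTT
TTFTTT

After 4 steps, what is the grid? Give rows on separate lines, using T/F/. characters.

Step 1: 3 trees catch fire, 1 burn out
  TTT.TT
  TTTTTT
  TT.TT.
  T.FTTT
  TF.FTT
Step 2: 3 trees catch fire, 3 burn out
  TTT.TT
  TTTTTT
  TT.TT.
  T..FTT
  F...FT
Step 3: 4 trees catch fire, 3 burn out
  TTT.TT
  TTTTTT
  TT.FT.
  F...FT
  .....F
Step 4: 4 trees catch fire, 4 burn out
  TTT.TT
  TTTFTT
  FT..F.
  .....F
  ......

TTT.TT
TTTFTT
FT..F.
.....F
......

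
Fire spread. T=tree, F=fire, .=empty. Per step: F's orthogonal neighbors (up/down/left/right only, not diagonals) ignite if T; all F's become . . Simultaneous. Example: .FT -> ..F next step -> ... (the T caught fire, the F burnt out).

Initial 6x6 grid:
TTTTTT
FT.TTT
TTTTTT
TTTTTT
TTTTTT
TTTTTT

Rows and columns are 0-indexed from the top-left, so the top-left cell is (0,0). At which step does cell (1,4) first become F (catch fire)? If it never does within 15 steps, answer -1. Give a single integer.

Step 1: cell (1,4)='T' (+3 fires, +1 burnt)
Step 2: cell (1,4)='T' (+3 fires, +3 burnt)
Step 3: cell (1,4)='T' (+4 fires, +3 burnt)
Step 4: cell (1,4)='T' (+5 fires, +4 burnt)
Step 5: cell (1,4)='T' (+6 fires, +5 burnt)
Step 6: cell (1,4)='F' (+6 fires, +6 burnt)
  -> target ignites at step 6
Step 7: cell (1,4)='.' (+4 fires, +6 burnt)
Step 8: cell (1,4)='.' (+2 fires, +4 burnt)
Step 9: cell (1,4)='.' (+1 fires, +2 burnt)
Step 10: cell (1,4)='.' (+0 fires, +1 burnt)
  fire out at step 10

6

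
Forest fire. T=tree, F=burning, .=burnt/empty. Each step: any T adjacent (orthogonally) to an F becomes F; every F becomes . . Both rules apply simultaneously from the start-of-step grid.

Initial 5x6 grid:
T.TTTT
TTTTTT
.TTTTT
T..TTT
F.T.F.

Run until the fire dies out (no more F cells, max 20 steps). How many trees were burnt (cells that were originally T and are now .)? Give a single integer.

Step 1: +2 fires, +2 burnt (F count now 2)
Step 2: +3 fires, +2 burnt (F count now 3)
Step 3: +3 fires, +3 burnt (F count now 3)
Step 4: +4 fires, +3 burnt (F count now 4)
Step 5: +4 fires, +4 burnt (F count now 4)
Step 6: +2 fires, +4 burnt (F count now 2)
Step 7: +1 fires, +2 burnt (F count now 1)
Step 8: +1 fires, +1 burnt (F count now 1)
Step 9: +0 fires, +1 burnt (F count now 0)
Fire out after step 9
Initially T: 21, now '.': 29
Total burnt (originally-T cells now '.'): 20

Answer: 20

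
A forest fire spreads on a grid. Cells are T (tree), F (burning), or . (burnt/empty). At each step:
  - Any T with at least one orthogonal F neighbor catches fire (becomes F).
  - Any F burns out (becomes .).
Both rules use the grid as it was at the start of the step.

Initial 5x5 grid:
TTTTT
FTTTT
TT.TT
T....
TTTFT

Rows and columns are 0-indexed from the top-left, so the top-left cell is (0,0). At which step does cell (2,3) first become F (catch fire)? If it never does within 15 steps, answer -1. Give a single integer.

Step 1: cell (2,3)='T' (+5 fires, +2 burnt)
Step 2: cell (2,3)='T' (+5 fires, +5 burnt)
Step 3: cell (2,3)='T' (+3 fires, +5 burnt)
Step 4: cell (2,3)='F' (+3 fires, +3 burnt)
  -> target ignites at step 4
Step 5: cell (2,3)='.' (+2 fires, +3 burnt)
Step 6: cell (2,3)='.' (+0 fires, +2 burnt)
  fire out at step 6

4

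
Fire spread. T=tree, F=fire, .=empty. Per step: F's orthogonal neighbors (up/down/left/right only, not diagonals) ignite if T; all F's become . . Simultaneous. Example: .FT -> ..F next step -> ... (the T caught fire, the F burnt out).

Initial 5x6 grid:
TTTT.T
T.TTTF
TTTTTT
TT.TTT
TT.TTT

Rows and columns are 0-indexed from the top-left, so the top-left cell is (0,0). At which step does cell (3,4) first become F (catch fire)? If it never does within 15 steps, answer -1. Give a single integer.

Step 1: cell (3,4)='T' (+3 fires, +1 burnt)
Step 2: cell (3,4)='T' (+3 fires, +3 burnt)
Step 3: cell (3,4)='F' (+5 fires, +3 burnt)
  -> target ignites at step 3
Step 4: cell (3,4)='.' (+4 fires, +5 burnt)
Step 5: cell (3,4)='.' (+3 fires, +4 burnt)
Step 6: cell (3,4)='.' (+3 fires, +3 burnt)
Step 7: cell (3,4)='.' (+3 fires, +3 burnt)
Step 8: cell (3,4)='.' (+1 fires, +3 burnt)
Step 9: cell (3,4)='.' (+0 fires, +1 burnt)
  fire out at step 9

3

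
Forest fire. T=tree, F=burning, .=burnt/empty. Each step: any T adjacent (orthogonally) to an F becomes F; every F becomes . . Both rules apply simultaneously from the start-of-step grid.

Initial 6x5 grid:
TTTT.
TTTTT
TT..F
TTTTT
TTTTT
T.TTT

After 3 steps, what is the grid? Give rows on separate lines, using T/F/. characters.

Step 1: 2 trees catch fire, 1 burn out
  TTTT.
  TTTTF
  TT...
  TTTTF
  TTTTT
  T.TTT
Step 2: 3 trees catch fire, 2 burn out
  TTTT.
  TTTF.
  TT...
  TTTF.
  TTTTF
  T.TTT
Step 3: 5 trees catch fire, 3 burn out
  TTTF.
  TTF..
  TT...
  TTF..
  TTTF.
  T.TTF

TTTF.
TTF..
TT...
TTF..
TTTF.
T.TTF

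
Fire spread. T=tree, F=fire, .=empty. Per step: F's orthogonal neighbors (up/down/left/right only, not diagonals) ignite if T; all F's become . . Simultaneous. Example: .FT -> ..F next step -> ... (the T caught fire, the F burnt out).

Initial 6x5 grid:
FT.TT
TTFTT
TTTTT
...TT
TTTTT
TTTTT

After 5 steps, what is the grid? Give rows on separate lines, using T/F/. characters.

Step 1: 5 trees catch fire, 2 burn out
  .F.TT
  FF.FT
  TTFTT
  ...TT
  TTTTT
  TTTTT
Step 2: 5 trees catch fire, 5 burn out
  ...FT
  ....F
  FF.FT
  ...TT
  TTTTT
  TTTTT
Step 3: 3 trees catch fire, 5 burn out
  ....F
  .....
  ....F
  ...FT
  TTTTT
  TTTTT
Step 4: 2 trees catch fire, 3 burn out
  .....
  .....
  .....
  ....F
  TTTFT
  TTTTT
Step 5: 3 trees catch fire, 2 burn out
  .....
  .....
  .....
  .....
  TTF.F
  TTTFT

.....
.....
.....
.....
TTF.F
TTTFT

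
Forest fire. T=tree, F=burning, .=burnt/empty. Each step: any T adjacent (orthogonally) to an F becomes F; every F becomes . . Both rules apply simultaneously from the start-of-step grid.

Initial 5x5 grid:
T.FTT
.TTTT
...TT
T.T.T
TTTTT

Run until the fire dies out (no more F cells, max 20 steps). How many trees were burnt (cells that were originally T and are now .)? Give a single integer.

Step 1: +2 fires, +1 burnt (F count now 2)
Step 2: +3 fires, +2 burnt (F count now 3)
Step 3: +2 fires, +3 burnt (F count now 2)
Step 4: +1 fires, +2 burnt (F count now 1)
Step 5: +1 fires, +1 burnt (F count now 1)
Step 6: +1 fires, +1 burnt (F count now 1)
Step 7: +1 fires, +1 burnt (F count now 1)
Step 8: +1 fires, +1 burnt (F count now 1)
Step 9: +2 fires, +1 burnt (F count now 2)
Step 10: +1 fires, +2 burnt (F count now 1)
Step 11: +1 fires, +1 burnt (F count now 1)
Step 12: +0 fires, +1 burnt (F count now 0)
Fire out after step 12
Initially T: 17, now '.': 24
Total burnt (originally-T cells now '.'): 16

Answer: 16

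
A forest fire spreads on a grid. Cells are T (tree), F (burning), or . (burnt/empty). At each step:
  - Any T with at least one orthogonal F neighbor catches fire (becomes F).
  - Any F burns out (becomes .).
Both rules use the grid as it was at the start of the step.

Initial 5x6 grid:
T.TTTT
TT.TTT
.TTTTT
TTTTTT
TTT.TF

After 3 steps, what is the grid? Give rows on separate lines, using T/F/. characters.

Step 1: 2 trees catch fire, 1 burn out
  T.TTTT
  TT.TTT
  .TTTTT
  TTTTTF
  TTT.F.
Step 2: 2 trees catch fire, 2 burn out
  T.TTTT
  TT.TTT
  .TTTTF
  TTTTF.
  TTT...
Step 3: 3 trees catch fire, 2 burn out
  T.TTTT
  TT.TTF
  .TTTF.
  TTTF..
  TTT...

T.TTTT
TT.TTF
.TTTF.
TTTF..
TTT...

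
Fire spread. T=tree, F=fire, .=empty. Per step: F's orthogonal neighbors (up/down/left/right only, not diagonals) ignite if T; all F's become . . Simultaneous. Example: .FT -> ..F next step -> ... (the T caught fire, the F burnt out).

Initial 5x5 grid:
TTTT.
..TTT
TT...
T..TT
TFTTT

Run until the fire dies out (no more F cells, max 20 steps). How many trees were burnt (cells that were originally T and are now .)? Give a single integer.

Step 1: +2 fires, +1 burnt (F count now 2)
Step 2: +2 fires, +2 burnt (F count now 2)
Step 3: +3 fires, +2 burnt (F count now 3)
Step 4: +2 fires, +3 burnt (F count now 2)
Step 5: +0 fires, +2 burnt (F count now 0)
Fire out after step 5
Initially T: 16, now '.': 18
Total burnt (originally-T cells now '.'): 9

Answer: 9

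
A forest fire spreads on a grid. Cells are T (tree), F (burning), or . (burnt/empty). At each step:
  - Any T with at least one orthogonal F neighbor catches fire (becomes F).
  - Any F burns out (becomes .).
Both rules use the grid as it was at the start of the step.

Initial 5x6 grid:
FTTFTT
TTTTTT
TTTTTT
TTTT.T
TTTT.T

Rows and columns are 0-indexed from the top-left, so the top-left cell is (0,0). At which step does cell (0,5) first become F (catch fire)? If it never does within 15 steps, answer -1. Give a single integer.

Step 1: cell (0,5)='T' (+5 fires, +2 burnt)
Step 2: cell (0,5)='F' (+6 fires, +5 burnt)
  -> target ignites at step 2
Step 3: cell (0,5)='.' (+6 fires, +6 burnt)
Step 4: cell (0,5)='.' (+5 fires, +6 burnt)
Step 5: cell (0,5)='.' (+3 fires, +5 burnt)
Step 6: cell (0,5)='.' (+1 fires, +3 burnt)
Step 7: cell (0,5)='.' (+0 fires, +1 burnt)
  fire out at step 7

2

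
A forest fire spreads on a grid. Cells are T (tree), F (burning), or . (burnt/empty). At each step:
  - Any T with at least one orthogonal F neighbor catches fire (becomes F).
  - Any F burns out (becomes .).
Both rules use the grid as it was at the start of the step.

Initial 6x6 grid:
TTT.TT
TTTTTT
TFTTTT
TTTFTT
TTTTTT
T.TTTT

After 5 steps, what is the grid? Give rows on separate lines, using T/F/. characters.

Step 1: 8 trees catch fire, 2 burn out
  TTT.TT
  TFTTTT
  F.FFTT
  TFF.FT
  TTTFTT
  T.TTTT
Step 2: 11 trees catch fire, 8 burn out
  TFT.TT
  F.FFTT
  ....FT
  F....F
  TFF.FT
  T.TFTT
Step 3: 8 trees catch fire, 11 burn out
  F.F.TT
  ....FT
  .....F
  ......
  F....F
  T.F.FT
Step 4: 4 trees catch fire, 8 burn out
  ....FT
  .....F
  ......
  ......
  ......
  F....F
Step 5: 1 trees catch fire, 4 burn out
  .....F
  ......
  ......
  ......
  ......
  ......

.....F
......
......
......
......
......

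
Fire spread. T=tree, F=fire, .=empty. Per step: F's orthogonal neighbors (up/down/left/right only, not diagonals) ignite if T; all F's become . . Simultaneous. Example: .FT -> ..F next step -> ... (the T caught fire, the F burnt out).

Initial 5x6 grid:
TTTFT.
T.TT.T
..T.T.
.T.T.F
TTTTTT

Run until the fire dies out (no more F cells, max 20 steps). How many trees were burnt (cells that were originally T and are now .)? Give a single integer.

Step 1: +4 fires, +2 burnt (F count now 4)
Step 2: +3 fires, +4 burnt (F count now 3)
Step 3: +3 fires, +3 burnt (F count now 3)
Step 4: +3 fires, +3 burnt (F count now 3)
Step 5: +1 fires, +3 burnt (F count now 1)
Step 6: +2 fires, +1 burnt (F count now 2)
Step 7: +0 fires, +2 burnt (F count now 0)
Fire out after step 7
Initially T: 18, now '.': 28
Total burnt (originally-T cells now '.'): 16

Answer: 16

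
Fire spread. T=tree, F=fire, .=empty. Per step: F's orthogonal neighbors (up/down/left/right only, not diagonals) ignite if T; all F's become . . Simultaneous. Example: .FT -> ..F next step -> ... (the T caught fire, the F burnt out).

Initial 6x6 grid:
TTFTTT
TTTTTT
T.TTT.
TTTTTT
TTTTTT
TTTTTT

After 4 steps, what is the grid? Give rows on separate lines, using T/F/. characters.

Step 1: 3 trees catch fire, 1 burn out
  TF.FTT
  TTFTTT
  T.TTT.
  TTTTTT
  TTTTTT
  TTTTTT
Step 2: 5 trees catch fire, 3 burn out
  F...FT
  TF.FTT
  T.FTT.
  TTTTTT
  TTTTTT
  TTTTTT
Step 3: 5 trees catch fire, 5 burn out
  .....F
  F...FT
  T..FT.
  TTFTTT
  TTTTTT
  TTTTTT
Step 4: 6 trees catch fire, 5 burn out
  ......
  .....F
  F...F.
  TF.FTT
  TTFTTT
  TTTTTT

......
.....F
F...F.
TF.FTT
TTFTTT
TTTTTT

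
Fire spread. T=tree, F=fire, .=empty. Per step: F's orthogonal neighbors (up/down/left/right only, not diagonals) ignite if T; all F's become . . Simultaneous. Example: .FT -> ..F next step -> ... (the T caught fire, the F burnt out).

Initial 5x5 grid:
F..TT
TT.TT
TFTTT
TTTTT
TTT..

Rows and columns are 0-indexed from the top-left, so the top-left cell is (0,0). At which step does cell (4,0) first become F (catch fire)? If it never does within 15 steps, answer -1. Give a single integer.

Step 1: cell (4,0)='T' (+5 fires, +2 burnt)
Step 2: cell (4,0)='T' (+4 fires, +5 burnt)
Step 3: cell (4,0)='F' (+5 fires, +4 burnt)
  -> target ignites at step 3
Step 4: cell (4,0)='.' (+3 fires, +5 burnt)
Step 5: cell (4,0)='.' (+1 fires, +3 burnt)
Step 6: cell (4,0)='.' (+0 fires, +1 burnt)
  fire out at step 6

3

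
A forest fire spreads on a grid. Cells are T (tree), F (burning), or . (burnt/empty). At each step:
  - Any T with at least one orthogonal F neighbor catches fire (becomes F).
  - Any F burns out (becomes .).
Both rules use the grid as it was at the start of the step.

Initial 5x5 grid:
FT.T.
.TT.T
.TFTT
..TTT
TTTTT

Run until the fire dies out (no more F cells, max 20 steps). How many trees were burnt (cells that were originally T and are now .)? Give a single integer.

Step 1: +5 fires, +2 burnt (F count now 5)
Step 2: +4 fires, +5 burnt (F count now 4)
Step 3: +4 fires, +4 burnt (F count now 4)
Step 4: +2 fires, +4 burnt (F count now 2)
Step 5: +0 fires, +2 burnt (F count now 0)
Fire out after step 5
Initially T: 16, now '.': 24
Total burnt (originally-T cells now '.'): 15

Answer: 15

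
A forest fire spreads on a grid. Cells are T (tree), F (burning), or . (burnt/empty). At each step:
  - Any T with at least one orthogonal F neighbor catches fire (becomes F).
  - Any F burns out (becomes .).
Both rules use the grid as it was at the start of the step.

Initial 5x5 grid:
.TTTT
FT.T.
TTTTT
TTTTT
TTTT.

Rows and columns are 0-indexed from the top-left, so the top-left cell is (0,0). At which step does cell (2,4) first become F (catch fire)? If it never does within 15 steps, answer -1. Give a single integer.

Step 1: cell (2,4)='T' (+2 fires, +1 burnt)
Step 2: cell (2,4)='T' (+3 fires, +2 burnt)
Step 3: cell (2,4)='T' (+4 fires, +3 burnt)
Step 4: cell (2,4)='T' (+4 fires, +4 burnt)
Step 5: cell (2,4)='F' (+5 fires, +4 burnt)
  -> target ignites at step 5
Step 6: cell (2,4)='.' (+2 fires, +5 burnt)
Step 7: cell (2,4)='.' (+0 fires, +2 burnt)
  fire out at step 7

5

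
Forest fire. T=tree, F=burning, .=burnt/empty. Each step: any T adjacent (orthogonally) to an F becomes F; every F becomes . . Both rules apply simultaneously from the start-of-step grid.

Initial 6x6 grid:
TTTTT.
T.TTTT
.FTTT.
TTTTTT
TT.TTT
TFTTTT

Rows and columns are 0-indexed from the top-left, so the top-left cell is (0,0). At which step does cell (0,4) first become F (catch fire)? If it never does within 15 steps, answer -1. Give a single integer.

Step 1: cell (0,4)='T' (+5 fires, +2 burnt)
Step 2: cell (0,4)='T' (+6 fires, +5 burnt)
Step 3: cell (0,4)='T' (+6 fires, +6 burnt)
Step 4: cell (0,4)='T' (+6 fires, +6 burnt)
Step 5: cell (0,4)='F' (+5 fires, +6 burnt)
  -> target ignites at step 5
Step 6: cell (0,4)='.' (+1 fires, +5 burnt)
Step 7: cell (0,4)='.' (+0 fires, +1 burnt)
  fire out at step 7

5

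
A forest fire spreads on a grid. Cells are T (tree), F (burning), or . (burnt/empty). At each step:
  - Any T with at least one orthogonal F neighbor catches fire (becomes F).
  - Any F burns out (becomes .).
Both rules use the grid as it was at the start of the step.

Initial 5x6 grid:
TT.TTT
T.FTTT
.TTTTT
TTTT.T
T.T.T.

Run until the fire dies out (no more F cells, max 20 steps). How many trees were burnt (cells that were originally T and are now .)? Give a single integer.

Answer: 18

Derivation:
Step 1: +2 fires, +1 burnt (F count now 2)
Step 2: +5 fires, +2 burnt (F count now 5)
Step 3: +6 fires, +5 burnt (F count now 6)
Step 4: +3 fires, +6 burnt (F count now 3)
Step 5: +2 fires, +3 burnt (F count now 2)
Step 6: +0 fires, +2 burnt (F count now 0)
Fire out after step 6
Initially T: 22, now '.': 26
Total burnt (originally-T cells now '.'): 18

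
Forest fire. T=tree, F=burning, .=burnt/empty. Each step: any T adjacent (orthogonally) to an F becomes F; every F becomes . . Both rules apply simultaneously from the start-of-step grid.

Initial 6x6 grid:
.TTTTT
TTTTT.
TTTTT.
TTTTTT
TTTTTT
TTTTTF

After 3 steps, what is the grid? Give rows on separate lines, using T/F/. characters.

Step 1: 2 trees catch fire, 1 burn out
  .TTTTT
  TTTTT.
  TTTTT.
  TTTTTT
  TTTTTF
  TTTTF.
Step 2: 3 trees catch fire, 2 burn out
  .TTTTT
  TTTTT.
  TTTTT.
  TTTTTF
  TTTTF.
  TTTF..
Step 3: 3 trees catch fire, 3 burn out
  .TTTTT
  TTTTT.
  TTTTT.
  TTTTF.
  TTTF..
  TTF...

.TTTTT
TTTTT.
TTTTT.
TTTTF.
TTTF..
TTF...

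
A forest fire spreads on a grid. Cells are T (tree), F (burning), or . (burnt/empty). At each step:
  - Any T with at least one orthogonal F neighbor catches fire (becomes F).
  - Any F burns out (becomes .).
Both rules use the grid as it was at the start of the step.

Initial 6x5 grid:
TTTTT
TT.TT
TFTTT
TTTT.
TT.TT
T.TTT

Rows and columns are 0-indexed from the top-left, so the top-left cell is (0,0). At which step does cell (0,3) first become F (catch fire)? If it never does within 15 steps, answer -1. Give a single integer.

Step 1: cell (0,3)='T' (+4 fires, +1 burnt)
Step 2: cell (0,3)='T' (+6 fires, +4 burnt)
Step 3: cell (0,3)='T' (+6 fires, +6 burnt)
Step 4: cell (0,3)='F' (+4 fires, +6 burnt)
  -> target ignites at step 4
Step 5: cell (0,3)='.' (+3 fires, +4 burnt)
Step 6: cell (0,3)='.' (+2 fires, +3 burnt)
Step 7: cell (0,3)='.' (+0 fires, +2 burnt)
  fire out at step 7

4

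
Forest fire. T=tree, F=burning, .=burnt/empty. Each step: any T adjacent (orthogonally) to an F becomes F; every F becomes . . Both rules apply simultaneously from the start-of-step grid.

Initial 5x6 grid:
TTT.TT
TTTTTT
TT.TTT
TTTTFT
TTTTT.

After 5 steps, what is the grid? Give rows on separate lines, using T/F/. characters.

Step 1: 4 trees catch fire, 1 burn out
  TTT.TT
  TTTTTT
  TT.TFT
  TTTF.F
  TTTTF.
Step 2: 5 trees catch fire, 4 burn out
  TTT.TT
  TTTTFT
  TT.F.F
  TTF...
  TTTF..
Step 3: 5 trees catch fire, 5 burn out
  TTT.FT
  TTTF.F
  TT....
  TF....
  TTF...
Step 4: 5 trees catch fire, 5 burn out
  TTT..F
  TTF...
  TF....
  F.....
  TF....
Step 5: 4 trees catch fire, 5 burn out
  TTF...
  TF....
  F.....
  ......
  F.....

TTF...
TF....
F.....
......
F.....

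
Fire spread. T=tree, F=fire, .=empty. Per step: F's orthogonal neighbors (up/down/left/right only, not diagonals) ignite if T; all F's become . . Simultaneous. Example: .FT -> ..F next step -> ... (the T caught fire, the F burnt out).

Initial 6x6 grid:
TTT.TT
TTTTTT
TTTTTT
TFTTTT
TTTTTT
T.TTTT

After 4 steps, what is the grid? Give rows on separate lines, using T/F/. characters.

Step 1: 4 trees catch fire, 1 burn out
  TTT.TT
  TTTTTT
  TFTTTT
  F.FTTT
  TFTTTT
  T.TTTT
Step 2: 6 trees catch fire, 4 burn out
  TTT.TT
  TFTTTT
  F.FTTT
  ...FTT
  F.FTTT
  T.TTTT
Step 3: 8 trees catch fire, 6 burn out
  TFT.TT
  F.FTTT
  ...FTT
  ....FT
  ...FTT
  F.FTTT
Step 4: 7 trees catch fire, 8 burn out
  F.F.TT
  ...FTT
  ....FT
  .....F
  ....FT
  ...FTT

F.F.TT
...FTT
....FT
.....F
....FT
...FTT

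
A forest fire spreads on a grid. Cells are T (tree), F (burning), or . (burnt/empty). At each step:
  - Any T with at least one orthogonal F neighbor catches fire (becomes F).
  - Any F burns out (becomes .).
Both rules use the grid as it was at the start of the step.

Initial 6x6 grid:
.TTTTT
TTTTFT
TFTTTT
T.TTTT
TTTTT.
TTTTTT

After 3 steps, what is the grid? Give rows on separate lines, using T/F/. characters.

Step 1: 7 trees catch fire, 2 burn out
  .TTTFT
  TFTF.F
  F.FTFT
  T.TTTT
  TTTTT.
  TTTTTT
Step 2: 10 trees catch fire, 7 burn out
  .FTF.F
  F.F...
  ...F.F
  F.FTFT
  TTTTT.
  TTTTTT
Step 3: 6 trees catch fire, 10 burn out
  ..F...
  ......
  ......
  ...F.F
  FTFTF.
  TTTTTT

..F...
......
......
...F.F
FTFTF.
TTTTTT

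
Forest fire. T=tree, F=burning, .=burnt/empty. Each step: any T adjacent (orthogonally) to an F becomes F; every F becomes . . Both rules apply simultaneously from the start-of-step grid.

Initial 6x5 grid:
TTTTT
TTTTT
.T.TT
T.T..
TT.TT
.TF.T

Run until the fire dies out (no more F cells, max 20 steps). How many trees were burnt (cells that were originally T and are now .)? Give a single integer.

Step 1: +1 fires, +1 burnt (F count now 1)
Step 2: +1 fires, +1 burnt (F count now 1)
Step 3: +1 fires, +1 burnt (F count now 1)
Step 4: +1 fires, +1 burnt (F count now 1)
Step 5: +0 fires, +1 burnt (F count now 0)
Fire out after step 5
Initially T: 21, now '.': 13
Total burnt (originally-T cells now '.'): 4

Answer: 4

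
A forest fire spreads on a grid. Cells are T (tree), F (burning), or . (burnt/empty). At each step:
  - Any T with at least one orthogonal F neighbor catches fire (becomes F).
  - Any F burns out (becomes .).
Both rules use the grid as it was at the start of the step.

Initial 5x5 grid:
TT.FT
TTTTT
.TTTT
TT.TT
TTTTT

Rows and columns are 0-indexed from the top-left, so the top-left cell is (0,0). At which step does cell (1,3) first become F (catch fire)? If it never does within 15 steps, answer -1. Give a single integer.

Step 1: cell (1,3)='F' (+2 fires, +1 burnt)
  -> target ignites at step 1
Step 2: cell (1,3)='.' (+3 fires, +2 burnt)
Step 3: cell (1,3)='.' (+4 fires, +3 burnt)
Step 4: cell (1,3)='.' (+5 fires, +4 burnt)
Step 5: cell (1,3)='.' (+4 fires, +5 burnt)
Step 6: cell (1,3)='.' (+2 fires, +4 burnt)
Step 7: cell (1,3)='.' (+1 fires, +2 burnt)
Step 8: cell (1,3)='.' (+0 fires, +1 burnt)
  fire out at step 8

1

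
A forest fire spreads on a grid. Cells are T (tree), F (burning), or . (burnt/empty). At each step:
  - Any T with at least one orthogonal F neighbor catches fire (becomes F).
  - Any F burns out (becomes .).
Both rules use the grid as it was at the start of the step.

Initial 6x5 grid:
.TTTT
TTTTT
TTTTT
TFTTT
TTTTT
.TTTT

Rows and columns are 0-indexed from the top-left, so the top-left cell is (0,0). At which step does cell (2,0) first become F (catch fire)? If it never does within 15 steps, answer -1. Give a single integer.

Step 1: cell (2,0)='T' (+4 fires, +1 burnt)
Step 2: cell (2,0)='F' (+7 fires, +4 burnt)
  -> target ignites at step 2
Step 3: cell (2,0)='.' (+7 fires, +7 burnt)
Step 4: cell (2,0)='.' (+5 fires, +7 burnt)
Step 5: cell (2,0)='.' (+3 fires, +5 burnt)
Step 6: cell (2,0)='.' (+1 fires, +3 burnt)
Step 7: cell (2,0)='.' (+0 fires, +1 burnt)
  fire out at step 7

2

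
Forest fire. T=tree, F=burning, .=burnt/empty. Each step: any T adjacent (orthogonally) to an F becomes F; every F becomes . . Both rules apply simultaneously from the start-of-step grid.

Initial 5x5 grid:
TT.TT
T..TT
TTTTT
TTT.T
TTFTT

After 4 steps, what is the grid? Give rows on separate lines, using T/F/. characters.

Step 1: 3 trees catch fire, 1 burn out
  TT.TT
  T..TT
  TTTTT
  TTF.T
  TF.FT
Step 2: 4 trees catch fire, 3 burn out
  TT.TT
  T..TT
  TTFTT
  TF..T
  F...F
Step 3: 4 trees catch fire, 4 burn out
  TT.TT
  T..TT
  TF.FT
  F...F
  .....
Step 4: 3 trees catch fire, 4 burn out
  TT.TT
  T..FT
  F...F
  .....
  .....

TT.TT
T..FT
F...F
.....
.....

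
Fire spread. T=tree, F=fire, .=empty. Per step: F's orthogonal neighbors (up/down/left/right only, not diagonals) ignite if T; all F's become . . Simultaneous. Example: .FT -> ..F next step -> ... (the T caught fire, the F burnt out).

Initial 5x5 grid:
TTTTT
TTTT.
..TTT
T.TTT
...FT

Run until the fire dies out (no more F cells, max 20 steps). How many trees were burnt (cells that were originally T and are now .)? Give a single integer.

Step 1: +2 fires, +1 burnt (F count now 2)
Step 2: +3 fires, +2 burnt (F count now 3)
Step 3: +3 fires, +3 burnt (F count now 3)
Step 4: +2 fires, +3 burnt (F count now 2)
Step 5: +3 fires, +2 burnt (F count now 3)
Step 6: +2 fires, +3 burnt (F count now 2)
Step 7: +1 fires, +2 burnt (F count now 1)
Step 8: +0 fires, +1 burnt (F count now 0)
Fire out after step 8
Initially T: 17, now '.': 24
Total burnt (originally-T cells now '.'): 16

Answer: 16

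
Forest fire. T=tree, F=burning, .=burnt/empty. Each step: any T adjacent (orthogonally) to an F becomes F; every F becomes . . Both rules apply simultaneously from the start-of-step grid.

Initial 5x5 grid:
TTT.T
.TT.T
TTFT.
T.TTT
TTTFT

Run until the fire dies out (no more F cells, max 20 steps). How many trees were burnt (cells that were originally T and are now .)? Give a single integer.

Step 1: +7 fires, +2 burnt (F count now 7)
Step 2: +5 fires, +7 burnt (F count now 5)
Step 3: +3 fires, +5 burnt (F count now 3)
Step 4: +1 fires, +3 burnt (F count now 1)
Step 5: +0 fires, +1 burnt (F count now 0)
Fire out after step 5
Initially T: 18, now '.': 23
Total burnt (originally-T cells now '.'): 16

Answer: 16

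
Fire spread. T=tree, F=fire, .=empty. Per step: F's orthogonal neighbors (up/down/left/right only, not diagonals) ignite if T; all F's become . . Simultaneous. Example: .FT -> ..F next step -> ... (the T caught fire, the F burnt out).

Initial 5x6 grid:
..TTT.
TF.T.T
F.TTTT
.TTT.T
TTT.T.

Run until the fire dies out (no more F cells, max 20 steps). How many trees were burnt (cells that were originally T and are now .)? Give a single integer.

Step 1: +1 fires, +2 burnt (F count now 1)
Step 2: +0 fires, +1 burnt (F count now 0)
Fire out after step 2
Initially T: 18, now '.': 13
Total burnt (originally-T cells now '.'): 1

Answer: 1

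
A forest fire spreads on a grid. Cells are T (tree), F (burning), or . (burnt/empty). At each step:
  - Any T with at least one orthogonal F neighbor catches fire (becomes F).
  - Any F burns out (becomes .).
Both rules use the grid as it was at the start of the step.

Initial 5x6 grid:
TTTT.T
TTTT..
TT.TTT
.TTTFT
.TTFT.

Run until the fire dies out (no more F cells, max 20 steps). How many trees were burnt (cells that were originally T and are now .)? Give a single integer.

Step 1: +5 fires, +2 burnt (F count now 5)
Step 2: +4 fires, +5 burnt (F count now 4)
Step 3: +2 fires, +4 burnt (F count now 2)
Step 4: +3 fires, +2 burnt (F count now 3)
Step 5: +3 fires, +3 burnt (F count now 3)
Step 6: +2 fires, +3 burnt (F count now 2)
Step 7: +1 fires, +2 burnt (F count now 1)
Step 8: +0 fires, +1 burnt (F count now 0)
Fire out after step 8
Initially T: 21, now '.': 29
Total burnt (originally-T cells now '.'): 20

Answer: 20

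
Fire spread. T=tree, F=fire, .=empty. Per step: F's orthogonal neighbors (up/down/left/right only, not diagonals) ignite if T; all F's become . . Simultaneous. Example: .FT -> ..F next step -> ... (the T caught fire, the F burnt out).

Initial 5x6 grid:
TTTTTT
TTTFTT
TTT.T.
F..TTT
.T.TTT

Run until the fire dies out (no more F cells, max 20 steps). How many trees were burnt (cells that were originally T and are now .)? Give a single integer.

Answer: 21

Derivation:
Step 1: +4 fires, +2 burnt (F count now 4)
Step 2: +8 fires, +4 burnt (F count now 8)
Step 3: +4 fires, +8 burnt (F count now 4)
Step 4: +3 fires, +4 burnt (F count now 3)
Step 5: +2 fires, +3 burnt (F count now 2)
Step 6: +0 fires, +2 burnt (F count now 0)
Fire out after step 6
Initially T: 22, now '.': 29
Total burnt (originally-T cells now '.'): 21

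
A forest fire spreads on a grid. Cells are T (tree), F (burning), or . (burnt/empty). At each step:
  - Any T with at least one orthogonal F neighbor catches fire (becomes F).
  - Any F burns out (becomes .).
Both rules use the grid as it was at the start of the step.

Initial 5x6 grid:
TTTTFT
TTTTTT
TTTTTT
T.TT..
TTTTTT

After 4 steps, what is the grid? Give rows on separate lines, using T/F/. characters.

Step 1: 3 trees catch fire, 1 burn out
  TTTF.F
  TTTTFT
  TTTTTT
  T.TT..
  TTTTTT
Step 2: 4 trees catch fire, 3 burn out
  TTF...
  TTTF.F
  TTTTFT
  T.TT..
  TTTTTT
Step 3: 4 trees catch fire, 4 burn out
  TF....
  TTF...
  TTTF.F
  T.TT..
  TTTTTT
Step 4: 4 trees catch fire, 4 burn out
  F.....
  TF....
  TTF...
  T.TF..
  TTTTTT

F.....
TF....
TTF...
T.TF..
TTTTTT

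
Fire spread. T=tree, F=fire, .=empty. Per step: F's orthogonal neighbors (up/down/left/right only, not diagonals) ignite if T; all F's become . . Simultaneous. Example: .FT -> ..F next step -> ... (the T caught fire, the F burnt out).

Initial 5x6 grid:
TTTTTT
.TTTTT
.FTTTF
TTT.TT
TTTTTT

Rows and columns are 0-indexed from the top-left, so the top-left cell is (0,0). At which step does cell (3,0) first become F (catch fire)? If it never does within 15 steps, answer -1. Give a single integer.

Step 1: cell (3,0)='T' (+6 fires, +2 burnt)
Step 2: cell (3,0)='F' (+10 fires, +6 burnt)
  -> target ignites at step 2
Step 3: cell (3,0)='.' (+7 fires, +10 burnt)
Step 4: cell (3,0)='.' (+2 fires, +7 burnt)
Step 5: cell (3,0)='.' (+0 fires, +2 burnt)
  fire out at step 5

2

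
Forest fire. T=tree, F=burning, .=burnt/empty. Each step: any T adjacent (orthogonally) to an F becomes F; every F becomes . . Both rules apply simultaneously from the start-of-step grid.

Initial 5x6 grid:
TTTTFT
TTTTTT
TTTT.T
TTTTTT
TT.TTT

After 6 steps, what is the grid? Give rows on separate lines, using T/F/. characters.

Step 1: 3 trees catch fire, 1 burn out
  TTTF.F
  TTTTFT
  TTTT.T
  TTTTTT
  TT.TTT
Step 2: 3 trees catch fire, 3 burn out
  TTF...
  TTTF.F
  TTTT.T
  TTTTTT
  TT.TTT
Step 3: 4 trees catch fire, 3 burn out
  TF....
  TTF...
  TTTF.F
  TTTTTT
  TT.TTT
Step 4: 5 trees catch fire, 4 burn out
  F.....
  TF....
  TTF...
  TTTFTF
  TT.TTT
Step 5: 6 trees catch fire, 5 burn out
  ......
  F.....
  TF....
  TTF.F.
  TT.FTF
Step 6: 3 trees catch fire, 6 burn out
  ......
  ......
  F.....
  TF....
  TT..F.

......
......
F.....
TF....
TT..F.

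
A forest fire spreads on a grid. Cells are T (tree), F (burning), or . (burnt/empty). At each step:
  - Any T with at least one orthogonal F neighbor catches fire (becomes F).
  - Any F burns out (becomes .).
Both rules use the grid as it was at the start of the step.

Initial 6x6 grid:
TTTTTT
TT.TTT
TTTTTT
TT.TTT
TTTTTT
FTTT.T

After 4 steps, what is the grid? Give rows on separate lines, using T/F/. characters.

Step 1: 2 trees catch fire, 1 burn out
  TTTTTT
  TT.TTT
  TTTTTT
  TT.TTT
  FTTTTT
  .FTT.T
Step 2: 3 trees catch fire, 2 burn out
  TTTTTT
  TT.TTT
  TTTTTT
  FT.TTT
  .FTTTT
  ..FT.T
Step 3: 4 trees catch fire, 3 burn out
  TTTTTT
  TT.TTT
  FTTTTT
  .F.TTT
  ..FTTT
  ...F.T
Step 4: 3 trees catch fire, 4 burn out
  TTTTTT
  FT.TTT
  .FTTTT
  ...TTT
  ...FTT
  .....T

TTTTTT
FT.TTT
.FTTTT
...TTT
...FTT
.....T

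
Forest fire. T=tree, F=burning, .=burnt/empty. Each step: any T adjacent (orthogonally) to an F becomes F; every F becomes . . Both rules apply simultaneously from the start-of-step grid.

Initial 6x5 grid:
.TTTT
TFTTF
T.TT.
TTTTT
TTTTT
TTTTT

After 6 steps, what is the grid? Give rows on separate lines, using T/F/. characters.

Step 1: 5 trees catch fire, 2 burn out
  .FTTF
  F.FF.
  T.TT.
  TTTTT
  TTTTT
  TTTTT
Step 2: 5 trees catch fire, 5 burn out
  ..FF.
  .....
  F.FF.
  TTTTT
  TTTTT
  TTTTT
Step 3: 3 trees catch fire, 5 burn out
  .....
  .....
  .....
  FTFFT
  TTTTT
  TTTTT
Step 4: 5 trees catch fire, 3 burn out
  .....
  .....
  .....
  .F..F
  FTFFT
  TTTTT
Step 5: 5 trees catch fire, 5 burn out
  .....
  .....
  .....
  .....
  .F..F
  FTFFT
Step 6: 2 trees catch fire, 5 burn out
  .....
  .....
  .....
  .....
  .....
  .F..F

.....
.....
.....
.....
.....
.F..F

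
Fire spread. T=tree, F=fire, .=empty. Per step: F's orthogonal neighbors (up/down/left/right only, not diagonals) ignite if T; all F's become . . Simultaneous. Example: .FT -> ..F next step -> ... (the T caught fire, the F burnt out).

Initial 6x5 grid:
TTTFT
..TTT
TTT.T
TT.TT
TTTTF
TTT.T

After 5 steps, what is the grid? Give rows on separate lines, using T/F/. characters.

Step 1: 6 trees catch fire, 2 burn out
  TTF.F
  ..TFT
  TTT.T
  TT.TF
  TTTF.
  TTT.F
Step 2: 6 trees catch fire, 6 burn out
  TF...
  ..F.F
  TTT.F
  TT.F.
  TTF..
  TTT..
Step 3: 4 trees catch fire, 6 burn out
  F....
  .....
  TTF..
  TT...
  TF...
  TTF..
Step 4: 4 trees catch fire, 4 burn out
  .....
  .....
  TF...
  TF...
  F....
  TF...
Step 5: 3 trees catch fire, 4 burn out
  .....
  .....
  F....
  F....
  .....
  F....

.....
.....
F....
F....
.....
F....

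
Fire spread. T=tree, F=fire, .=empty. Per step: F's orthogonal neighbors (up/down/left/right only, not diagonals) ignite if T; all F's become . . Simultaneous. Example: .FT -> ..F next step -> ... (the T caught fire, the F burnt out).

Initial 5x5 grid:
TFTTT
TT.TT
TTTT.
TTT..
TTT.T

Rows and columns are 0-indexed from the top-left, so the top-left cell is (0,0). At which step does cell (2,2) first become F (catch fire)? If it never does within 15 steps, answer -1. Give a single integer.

Step 1: cell (2,2)='T' (+3 fires, +1 burnt)
Step 2: cell (2,2)='T' (+3 fires, +3 burnt)
Step 3: cell (2,2)='F' (+5 fires, +3 burnt)
  -> target ignites at step 3
Step 4: cell (2,2)='.' (+5 fires, +5 burnt)
Step 5: cell (2,2)='.' (+2 fires, +5 burnt)
Step 6: cell (2,2)='.' (+0 fires, +2 burnt)
  fire out at step 6

3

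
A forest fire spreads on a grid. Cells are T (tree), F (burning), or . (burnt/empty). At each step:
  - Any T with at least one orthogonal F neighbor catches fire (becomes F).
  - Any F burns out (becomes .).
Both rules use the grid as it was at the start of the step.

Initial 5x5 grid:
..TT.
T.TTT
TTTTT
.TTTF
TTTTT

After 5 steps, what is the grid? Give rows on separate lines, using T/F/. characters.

Step 1: 3 trees catch fire, 1 burn out
  ..TT.
  T.TTT
  TTTTF
  .TTF.
  TTTTF
Step 2: 4 trees catch fire, 3 burn out
  ..TT.
  T.TTF
  TTTF.
  .TF..
  TTTF.
Step 3: 4 trees catch fire, 4 burn out
  ..TT.
  T.TF.
  TTF..
  .F...
  TTF..
Step 4: 4 trees catch fire, 4 burn out
  ..TF.
  T.F..
  TF...
  .....
  TF...
Step 5: 3 trees catch fire, 4 burn out
  ..F..
  T....
  F....
  .....
  F....

..F..
T....
F....
.....
F....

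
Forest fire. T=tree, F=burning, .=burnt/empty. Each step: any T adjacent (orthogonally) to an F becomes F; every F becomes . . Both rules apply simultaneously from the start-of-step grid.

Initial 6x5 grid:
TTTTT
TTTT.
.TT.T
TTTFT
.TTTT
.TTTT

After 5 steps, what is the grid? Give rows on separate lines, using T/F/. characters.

Step 1: 3 trees catch fire, 1 burn out
  TTTTT
  TTTT.
  .TT.T
  TTF.F
  .TTFT
  .TTTT
Step 2: 6 trees catch fire, 3 burn out
  TTTTT
  TTTT.
  .TF.F
  TF...
  .TF.F
  .TTFT
Step 3: 6 trees catch fire, 6 burn out
  TTTTT
  TTFT.
  .F...
  F....
  .F...
  .TF.F
Step 4: 4 trees catch fire, 6 burn out
  TTFTT
  TF.F.
  .....
  .....
  .....
  .F...
Step 5: 3 trees catch fire, 4 burn out
  TF.FT
  F....
  .....
  .....
  .....
  .....

TF.FT
F....
.....
.....
.....
.....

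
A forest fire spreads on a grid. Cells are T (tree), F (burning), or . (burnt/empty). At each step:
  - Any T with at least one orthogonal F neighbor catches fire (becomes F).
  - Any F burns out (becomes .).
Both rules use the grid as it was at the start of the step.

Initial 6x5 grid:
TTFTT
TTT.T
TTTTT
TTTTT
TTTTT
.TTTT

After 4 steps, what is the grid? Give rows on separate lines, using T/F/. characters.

Step 1: 3 trees catch fire, 1 burn out
  TF.FT
  TTF.T
  TTTTT
  TTTTT
  TTTTT
  .TTTT
Step 2: 4 trees catch fire, 3 burn out
  F...F
  TF..T
  TTFTT
  TTTTT
  TTTTT
  .TTTT
Step 3: 5 trees catch fire, 4 burn out
  .....
  F...F
  TF.FT
  TTFTT
  TTTTT
  .TTTT
Step 4: 5 trees catch fire, 5 burn out
  .....
  .....
  F...F
  TF.FT
  TTFTT
  .TTTT

.....
.....
F...F
TF.FT
TTFTT
.TTTT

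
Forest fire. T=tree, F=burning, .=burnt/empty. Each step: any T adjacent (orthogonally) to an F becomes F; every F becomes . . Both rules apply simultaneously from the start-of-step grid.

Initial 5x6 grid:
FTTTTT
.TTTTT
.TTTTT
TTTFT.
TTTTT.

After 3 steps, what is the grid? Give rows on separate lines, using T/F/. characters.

Step 1: 5 trees catch fire, 2 burn out
  .FTTTT
  .TTTTT
  .TTFTT
  TTF.F.
  TTTFT.
Step 2: 8 trees catch fire, 5 burn out
  ..FTTT
  .FTFTT
  .TF.FT
  TF....
  TTF.F.
Step 3: 7 trees catch fire, 8 burn out
  ...FTT
  ..F.FT
  .F...F
  F.....
  TF....

...FTT
..F.FT
.F...F
F.....
TF....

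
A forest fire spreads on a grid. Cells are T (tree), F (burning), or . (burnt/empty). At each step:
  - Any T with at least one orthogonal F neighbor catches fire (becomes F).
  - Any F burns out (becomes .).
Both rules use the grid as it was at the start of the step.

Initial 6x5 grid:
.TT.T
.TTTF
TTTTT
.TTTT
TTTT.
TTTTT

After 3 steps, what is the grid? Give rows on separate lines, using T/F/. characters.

Step 1: 3 trees catch fire, 1 burn out
  .TT.F
  .TTF.
  TTTTF
  .TTTT
  TTTT.
  TTTTT
Step 2: 3 trees catch fire, 3 burn out
  .TT..
  .TF..
  TTTF.
  .TTTF
  TTTT.
  TTTTT
Step 3: 4 trees catch fire, 3 burn out
  .TF..
  .F...
  TTF..
  .TTF.
  TTTT.
  TTTTT

.TF..
.F...
TTF..
.TTF.
TTTT.
TTTTT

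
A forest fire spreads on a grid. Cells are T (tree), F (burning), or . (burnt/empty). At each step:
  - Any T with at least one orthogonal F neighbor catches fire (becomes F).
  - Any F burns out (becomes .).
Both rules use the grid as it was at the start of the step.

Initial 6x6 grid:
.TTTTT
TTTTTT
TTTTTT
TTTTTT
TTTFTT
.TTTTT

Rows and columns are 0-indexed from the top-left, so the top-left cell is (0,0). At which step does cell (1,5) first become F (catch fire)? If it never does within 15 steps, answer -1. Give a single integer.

Step 1: cell (1,5)='T' (+4 fires, +1 burnt)
Step 2: cell (1,5)='T' (+7 fires, +4 burnt)
Step 3: cell (1,5)='T' (+8 fires, +7 burnt)
Step 4: cell (1,5)='T' (+6 fires, +8 burnt)
Step 5: cell (1,5)='F' (+5 fires, +6 burnt)
  -> target ignites at step 5
Step 6: cell (1,5)='.' (+3 fires, +5 burnt)
Step 7: cell (1,5)='.' (+0 fires, +3 burnt)
  fire out at step 7

5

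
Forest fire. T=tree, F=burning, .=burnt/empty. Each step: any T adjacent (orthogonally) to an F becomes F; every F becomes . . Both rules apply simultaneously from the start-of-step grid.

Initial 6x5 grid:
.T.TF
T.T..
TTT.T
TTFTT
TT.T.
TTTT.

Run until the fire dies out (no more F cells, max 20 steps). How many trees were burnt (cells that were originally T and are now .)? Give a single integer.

Step 1: +4 fires, +2 burnt (F count now 4)
Step 2: +6 fires, +4 burnt (F count now 6)
Step 3: +5 fires, +6 burnt (F count now 5)
Step 4: +3 fires, +5 burnt (F count now 3)
Step 5: +0 fires, +3 burnt (F count now 0)
Fire out after step 5
Initially T: 19, now '.': 29
Total burnt (originally-T cells now '.'): 18

Answer: 18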